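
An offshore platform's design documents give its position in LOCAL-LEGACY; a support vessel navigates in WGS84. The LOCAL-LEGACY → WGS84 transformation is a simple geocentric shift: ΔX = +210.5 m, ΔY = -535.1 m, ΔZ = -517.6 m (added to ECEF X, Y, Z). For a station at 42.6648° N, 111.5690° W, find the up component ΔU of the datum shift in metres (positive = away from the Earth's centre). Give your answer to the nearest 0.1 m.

At φ = 42.6648°, λ = -111.5690°: sin φ = 0.677708, cos φ = 0.735331, sin λ = -0.929976, cos λ = -0.367621.
ΔU = cos φ cos λ·ΔX + cos φ sin λ·ΔY + sin φ·ΔZ = (0.735331)(-0.367621)(210.5) + (0.735331)(-0.929976)(-535.1) + (0.677708)(-517.6) = -41.76 m.

ΔU = -41.8 m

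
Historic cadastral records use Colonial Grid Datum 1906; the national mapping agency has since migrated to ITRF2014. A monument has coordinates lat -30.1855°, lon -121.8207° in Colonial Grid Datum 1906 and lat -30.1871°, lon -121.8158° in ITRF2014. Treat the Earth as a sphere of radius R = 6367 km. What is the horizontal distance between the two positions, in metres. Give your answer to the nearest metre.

503 m

Δφ = -30.1871° − -30.1855° = -0.0016°; Δλ = -121.8158° − -121.8207° = +0.0049°.
1° along a meridian = πR/180 = 111125 m.
ΔN = Δφ × 111125 = -177.8 m; ΔE = Δλ × 111125 × cos(-30.1855°) = +0.0049 × 111125 × 0.864402 = 470.7 m.
Distance = √(ΔE² + ΔN²) = √(470.7² + (-177.8)²) = 503.1 m.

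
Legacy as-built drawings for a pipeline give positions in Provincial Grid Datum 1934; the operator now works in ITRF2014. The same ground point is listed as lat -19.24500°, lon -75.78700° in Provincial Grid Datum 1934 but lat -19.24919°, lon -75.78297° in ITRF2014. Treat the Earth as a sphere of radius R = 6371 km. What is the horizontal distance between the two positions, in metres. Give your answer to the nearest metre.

629 m

Δφ = -19.24919° − -19.24500° = -0.00419°; Δλ = -75.78297° − -75.78700° = +0.00403°.
1° along a meridian = πR/180 = 111195 m.
ΔN = Δφ × 111195 = -465.9 m; ΔE = Δλ × 111195 × cos(-19.24500°) = +0.00403 × 111195 × 0.944118 = 423.1 m.
Distance = √(ΔE² + ΔN²) = √(423.1² + (-465.9)²) = 629.3 m.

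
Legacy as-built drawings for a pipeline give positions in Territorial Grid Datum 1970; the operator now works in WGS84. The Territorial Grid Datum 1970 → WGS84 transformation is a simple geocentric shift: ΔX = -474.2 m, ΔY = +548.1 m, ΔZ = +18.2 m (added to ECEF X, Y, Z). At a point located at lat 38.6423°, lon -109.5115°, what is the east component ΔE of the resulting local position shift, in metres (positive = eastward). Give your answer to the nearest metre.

At φ = 38.6423°, λ = -109.5115°: sin φ = 0.624456, cos φ = 0.781060, sin λ = -0.942574, cos λ = -0.333996.
ΔE = −sin λ·ΔX + cos λ·ΔY = −(-0.942574)·(-474.2) + (-0.333996)·(548.1) = -630.03 m.

ΔE = -630 m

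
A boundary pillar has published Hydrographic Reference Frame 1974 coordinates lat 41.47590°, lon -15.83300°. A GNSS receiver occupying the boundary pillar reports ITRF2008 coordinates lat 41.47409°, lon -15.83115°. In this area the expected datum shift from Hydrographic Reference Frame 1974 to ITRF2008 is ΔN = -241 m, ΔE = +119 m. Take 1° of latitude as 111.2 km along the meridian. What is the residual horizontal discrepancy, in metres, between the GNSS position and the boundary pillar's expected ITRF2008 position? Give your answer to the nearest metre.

53 m

Observed coordinate differences: Δφ = -0.00181°, Δλ = +0.00185°.
Converting to metres (1° lat = 111200 m, cos φ = 0.749234): observed ΔN = -201.3 m, observed ΔE = 154.1 m.
Subtracting the expected shift leaves a residual of -201.3 − (-241) = 39.7 m north and 154.1 − (119) = 35.1 m east.
Residual distance = √(39.7² + 35.1²) = 53.0 m.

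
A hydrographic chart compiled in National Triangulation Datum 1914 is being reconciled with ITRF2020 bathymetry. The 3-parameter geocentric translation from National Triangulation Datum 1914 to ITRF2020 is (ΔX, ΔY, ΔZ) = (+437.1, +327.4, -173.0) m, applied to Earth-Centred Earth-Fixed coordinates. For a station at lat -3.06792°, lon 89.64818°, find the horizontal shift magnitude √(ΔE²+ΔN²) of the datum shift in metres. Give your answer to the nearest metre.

The local east axis at (φ, λ) is (−sin λ, cos λ, 0), so ΔE = −sin(89.64818°)·437.1 + cos(89.64818°)·327.4 = -435.08 m.
The local north axis is (−sin φ cos λ, −sin φ sin λ, cos φ), giving ΔN = 0.144 + 17.522 − 172.752 = -155.09 m.
Horizontal magnitude = √(ΔE² + ΔN²) = √((-435.08)² + (-155.09)²) = 461.90 m.

462 m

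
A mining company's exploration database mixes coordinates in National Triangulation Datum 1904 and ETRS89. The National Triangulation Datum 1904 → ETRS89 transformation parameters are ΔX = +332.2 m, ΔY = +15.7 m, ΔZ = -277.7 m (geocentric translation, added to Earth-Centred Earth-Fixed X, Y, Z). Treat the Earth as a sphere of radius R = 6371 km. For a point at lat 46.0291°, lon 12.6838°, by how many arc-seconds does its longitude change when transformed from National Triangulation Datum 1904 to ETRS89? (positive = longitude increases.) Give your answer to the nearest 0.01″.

Δλ = -2.69″

sin φ = 0.719693, cos φ = 0.694293, sin λ = 0.219570, cos λ = 0.975597.
East component: ΔE = −sin λ·ΔX + cos λ·ΔY = −(0.219570)(332.2) + (0.975597)(15.7) = -57.62 m.
1° of latitude spans πR/180 = 111195 m; at latitude φ, 1° of longitude spans that × cos φ = 77201.9 m, so Δλ = -57.62 / 77201.9 × 3600 = -2.687″.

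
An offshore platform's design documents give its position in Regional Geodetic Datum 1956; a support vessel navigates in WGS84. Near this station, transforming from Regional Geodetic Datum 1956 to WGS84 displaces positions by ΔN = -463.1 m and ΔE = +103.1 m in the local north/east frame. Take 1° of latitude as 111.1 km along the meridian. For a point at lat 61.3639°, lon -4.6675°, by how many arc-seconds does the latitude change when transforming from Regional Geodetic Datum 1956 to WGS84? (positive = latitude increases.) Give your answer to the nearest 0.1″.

Δφ = -15.0″

1° of latitude = 111.1 km, so Δφ = -463.1 / 111100 = -0.0041683° = -15.006″.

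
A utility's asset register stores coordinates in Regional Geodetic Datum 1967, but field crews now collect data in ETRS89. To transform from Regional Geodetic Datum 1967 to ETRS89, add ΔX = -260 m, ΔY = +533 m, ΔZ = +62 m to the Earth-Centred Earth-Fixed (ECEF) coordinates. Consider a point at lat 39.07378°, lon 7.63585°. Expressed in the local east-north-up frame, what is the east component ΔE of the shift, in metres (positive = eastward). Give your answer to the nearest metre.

ΔE = 563 m

The local east axis at (φ, λ) is (−sin λ, cos λ, 0), so ΔE = −sin(7.63585°)·(-260) + cos(7.63585°)·533 = 562.82 m.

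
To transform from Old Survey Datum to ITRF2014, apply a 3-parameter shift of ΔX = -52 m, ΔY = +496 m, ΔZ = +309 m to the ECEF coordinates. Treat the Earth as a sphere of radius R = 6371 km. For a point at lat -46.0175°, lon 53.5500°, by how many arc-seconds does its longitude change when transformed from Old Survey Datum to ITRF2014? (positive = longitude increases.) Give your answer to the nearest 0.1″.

Δλ = 15.7″

sin φ = -0.719552, cos φ = 0.694439, sin λ = 0.804376, cos λ = 0.594121.
East component: ΔE = −sin λ·ΔX + cos λ·ΔY = −(0.804376)(-52) + (0.594121)(496) = 336.51 m.
1° of latitude spans πR/180 = 111195 m; at latitude φ, 1° of longitude spans that × cos φ = 77218.1 m, so Δλ = 336.51 / 77218.1 × 3600 = 15.689″.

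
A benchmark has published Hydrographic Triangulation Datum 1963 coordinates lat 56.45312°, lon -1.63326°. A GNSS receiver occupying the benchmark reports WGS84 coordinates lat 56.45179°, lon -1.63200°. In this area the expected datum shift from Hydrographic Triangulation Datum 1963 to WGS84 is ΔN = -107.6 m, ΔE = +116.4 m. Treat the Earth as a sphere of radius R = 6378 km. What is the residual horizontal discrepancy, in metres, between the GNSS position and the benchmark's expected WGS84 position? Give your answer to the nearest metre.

Observed coordinate differences: Δφ = -0.00133°, Δλ = +0.00126°.
Converting to metres (1° lat = 111317 m, cos φ = 0.552619): observed ΔN = -148.1 m, observed ΔE = 77.5 m.
Subtracting the expected shift leaves a residual of -148.1 − (-107.6) = -40.5 m north and 77.5 − (116.4) = -38.9 m east.
Residual distance = √((-40.5)² + (-38.9)²) = 56.1 m.

56 m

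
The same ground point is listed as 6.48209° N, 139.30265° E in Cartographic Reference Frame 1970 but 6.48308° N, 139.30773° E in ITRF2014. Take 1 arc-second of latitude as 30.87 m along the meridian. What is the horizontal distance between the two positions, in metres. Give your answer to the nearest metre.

572 m

Δφ = 6.48308° − 6.48209° = +0.00099°; Δλ = 139.30773° − 139.30265° = +0.00508°.
1° of latitude = 3600 × 30.87 = 111132 m.
ΔN = Δφ × 111132 = 110.0 m; ΔE = Δλ × 111132 × cos(6.48209°) = +0.00508 × 111132 × 0.993607 = 560.9 m.
Distance = √(ΔE² + ΔN²) = √(560.9² + 110.0²) = 571.6 m.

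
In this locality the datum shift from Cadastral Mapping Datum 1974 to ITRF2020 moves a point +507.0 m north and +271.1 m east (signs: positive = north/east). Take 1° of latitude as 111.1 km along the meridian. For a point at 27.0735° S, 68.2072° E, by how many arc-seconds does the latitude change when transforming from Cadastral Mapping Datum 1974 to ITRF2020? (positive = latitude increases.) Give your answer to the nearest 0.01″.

Δφ = 16.43″

1° of latitude = 111.1 km, so Δφ = 507.0 / 111100 = 0.0045635° = 16.428″.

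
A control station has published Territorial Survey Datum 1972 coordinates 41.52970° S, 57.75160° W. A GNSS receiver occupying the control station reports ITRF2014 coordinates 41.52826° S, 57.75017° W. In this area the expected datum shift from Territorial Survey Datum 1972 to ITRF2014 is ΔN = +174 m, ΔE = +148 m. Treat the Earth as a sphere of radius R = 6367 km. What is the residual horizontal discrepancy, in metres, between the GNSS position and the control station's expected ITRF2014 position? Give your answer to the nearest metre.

32 m

Observed coordinate differences: Δφ = +0.00144°, Δλ = +0.00143°.
Converting to metres (1° lat = 111125 m, cos φ = 0.748612): observed ΔN = 160.0 m, observed ΔE = 119.0 m.
Subtracting the expected shift leaves a residual of 160.0 − (174) = -14.0 m north and 119.0 − (148) = -29.0 m east.
Residual distance = √((-14.0)² + (-29.0)²) = 32.2 m.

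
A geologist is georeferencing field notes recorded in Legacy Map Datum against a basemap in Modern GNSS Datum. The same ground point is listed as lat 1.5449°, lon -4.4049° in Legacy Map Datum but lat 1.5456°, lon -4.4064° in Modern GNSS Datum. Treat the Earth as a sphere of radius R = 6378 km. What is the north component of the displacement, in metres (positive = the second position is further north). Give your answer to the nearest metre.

ΔN = 78 m

Δφ = 1.5456° − 1.5449° = +0.0007°; Δλ = -4.4064° − -4.4049° = -0.0015°.
1° along a meridian = πR/180 = 111317 m.
ΔN = Δφ × 111317 = 77.9 m; ΔE = Δλ × 111317 × cos(1.5449°) = -0.0015 × 111317 × 0.999637 = -166.9 m.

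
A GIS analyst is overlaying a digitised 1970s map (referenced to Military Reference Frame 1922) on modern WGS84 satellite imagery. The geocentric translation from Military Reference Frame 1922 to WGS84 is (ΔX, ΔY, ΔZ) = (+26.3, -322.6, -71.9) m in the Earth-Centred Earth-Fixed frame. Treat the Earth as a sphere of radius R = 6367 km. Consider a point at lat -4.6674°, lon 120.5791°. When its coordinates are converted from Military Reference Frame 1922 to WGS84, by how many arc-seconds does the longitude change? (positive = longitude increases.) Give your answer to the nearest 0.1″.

sin φ = -0.081371, cos φ = 0.996684, sin λ = 0.860928, cos λ = -0.508727.
East component: ΔE = −sin λ·ΔX + cos λ·ΔY = −(0.860928)(26.3) + (-0.508727)(-322.6) = 141.47 m.
1° of latitude spans πR/180 = 111125 m; at latitude φ, 1° of longitude spans that × cos φ = 110756.6 m, so Δλ = 141.47 / 110756.6 × 3600 = 4.598″.

Δλ = 4.6″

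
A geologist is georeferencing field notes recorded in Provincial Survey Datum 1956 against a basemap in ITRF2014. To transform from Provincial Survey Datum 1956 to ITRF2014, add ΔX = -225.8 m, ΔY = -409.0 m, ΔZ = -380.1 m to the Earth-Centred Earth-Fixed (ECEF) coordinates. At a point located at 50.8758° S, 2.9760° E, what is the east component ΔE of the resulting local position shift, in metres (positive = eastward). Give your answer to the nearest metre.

The local east axis at (φ, λ) is (−sin λ, cos λ, 0), so ΔE = −sin(2.9760°)·(-225.8) + cos(2.9760°)·(-409.0) = -396.73 m.

ΔE = -397 m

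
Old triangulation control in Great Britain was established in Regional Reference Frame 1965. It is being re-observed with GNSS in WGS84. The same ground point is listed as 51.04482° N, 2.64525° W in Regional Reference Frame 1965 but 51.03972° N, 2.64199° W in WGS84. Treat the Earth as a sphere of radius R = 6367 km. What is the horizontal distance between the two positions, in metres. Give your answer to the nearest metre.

611 m

Δφ = 51.03972° − 51.04482° = -0.00510°; Δλ = -2.64199° − -2.64525° = +0.00326°.
1° along a meridian = πR/180 = 111125 m.
ΔN = Δφ × 111125 = -566.7 m; ΔE = Δλ × 111125 × cos(51.04482°) = +0.00326 × 111125 × 0.628712 = 227.8 m.
Distance = √(ΔE² + ΔN²) = √(227.8² + (-566.7)²) = 610.8 m.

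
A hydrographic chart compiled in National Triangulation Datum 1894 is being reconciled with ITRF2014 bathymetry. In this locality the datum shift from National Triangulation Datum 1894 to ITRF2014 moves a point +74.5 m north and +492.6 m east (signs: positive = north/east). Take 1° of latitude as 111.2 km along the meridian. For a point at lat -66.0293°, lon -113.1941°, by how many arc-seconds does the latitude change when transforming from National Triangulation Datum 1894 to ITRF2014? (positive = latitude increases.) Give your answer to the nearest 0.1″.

Δφ = 2.4″

1° of latitude = 111.2 km, so Δφ = 74.5 / 111200 = 0.0006700° = 2.412″.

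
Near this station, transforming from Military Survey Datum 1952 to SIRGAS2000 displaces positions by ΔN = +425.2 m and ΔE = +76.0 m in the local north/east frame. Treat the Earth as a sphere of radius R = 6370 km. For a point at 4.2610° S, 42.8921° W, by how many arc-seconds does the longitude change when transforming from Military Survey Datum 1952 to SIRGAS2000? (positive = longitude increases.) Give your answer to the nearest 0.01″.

Δλ = 2.47″

At latitude -4.2610°, cos φ = 0.997236.
One radian of longitude at latitude φ spans R cos φ, so Δλ = ΔE / (R cos φ) = 76.0 / (6370000 × 0.997236) = 1.1964e-05 rad = 2.468″.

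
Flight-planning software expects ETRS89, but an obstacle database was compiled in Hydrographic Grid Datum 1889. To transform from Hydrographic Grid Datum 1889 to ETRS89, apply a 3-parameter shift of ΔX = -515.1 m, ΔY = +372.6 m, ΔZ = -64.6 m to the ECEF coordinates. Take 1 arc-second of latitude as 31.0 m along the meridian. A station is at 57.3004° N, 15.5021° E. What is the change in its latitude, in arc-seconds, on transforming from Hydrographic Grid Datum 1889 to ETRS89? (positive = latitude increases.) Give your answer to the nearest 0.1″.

sin φ = 0.841515, cos φ = 0.540234, sin λ = 0.267274, cos λ = 0.963621.
North component: ΔN = −sin φ cos λ·ΔX − sin φ sin λ·ΔY + cos φ·ΔZ = −(0.841515)(0.963621)(-515.1) − (0.841515)(0.267274)(372.6) + (0.540234)(-64.6) = 298.99 m.
1° of latitude spans 3600 × 31.00 = 111600 m, so Δφ = 298.99 / 111600 × 3600 = 9.645″.

Δφ = 9.6″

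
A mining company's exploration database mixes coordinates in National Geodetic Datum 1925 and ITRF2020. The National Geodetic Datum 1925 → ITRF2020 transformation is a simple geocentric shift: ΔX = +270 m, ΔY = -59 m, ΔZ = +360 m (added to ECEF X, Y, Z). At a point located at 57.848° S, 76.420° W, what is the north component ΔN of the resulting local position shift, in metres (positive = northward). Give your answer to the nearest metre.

At φ = -57.848°, λ = -76.420°: sin φ = -0.846639, cos φ = 0.532167, sin λ = -0.972043, cos λ = 0.234803.
ΔN = −sin φ cos λ·ΔX − sin φ sin λ·ΔY + cos φ·ΔZ = −(-0.846639)(0.234803)(270) − (-0.846639)(-0.972043)(-59) + (0.532167)(360) = 293.81 m.

ΔN = 294 m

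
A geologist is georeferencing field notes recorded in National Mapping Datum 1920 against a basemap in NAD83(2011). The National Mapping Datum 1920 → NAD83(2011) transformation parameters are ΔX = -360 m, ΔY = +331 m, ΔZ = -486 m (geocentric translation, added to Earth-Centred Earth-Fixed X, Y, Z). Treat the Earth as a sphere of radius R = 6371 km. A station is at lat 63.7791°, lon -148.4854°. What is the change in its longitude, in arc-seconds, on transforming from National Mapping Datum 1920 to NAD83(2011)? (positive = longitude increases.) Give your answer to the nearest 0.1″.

Δλ = -34.5″

sin φ = 0.897097, cos φ = 0.441833, sin λ = -0.522716, cos λ = -0.852507.
East component: ΔE = −sin λ·ΔX + cos λ·ΔY = −(-0.522716)(-360) + (-0.852507)(331) = -470.36 m.
1° of latitude spans πR/180 = 111195 m; at latitude φ, 1° of longitude spans that × cos φ = 49129.6 m, so Δλ = -470.36 / 49129.6 × 3600 = -34.466″.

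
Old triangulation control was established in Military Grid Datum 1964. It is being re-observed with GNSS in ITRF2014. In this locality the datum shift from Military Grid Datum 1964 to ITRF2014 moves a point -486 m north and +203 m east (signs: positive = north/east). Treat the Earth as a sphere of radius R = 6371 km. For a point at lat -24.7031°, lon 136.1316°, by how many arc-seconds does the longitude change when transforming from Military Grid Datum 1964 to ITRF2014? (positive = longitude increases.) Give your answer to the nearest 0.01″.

At latitude -24.7031°, cos φ = 0.908486.
One radian of longitude at latitude φ spans R cos φ, so Δλ = ΔE / (R cos φ) = 203.0 / (6371000 × 0.908486) = 3.5073e-05 rad = 7.234″.

Δλ = 7.23″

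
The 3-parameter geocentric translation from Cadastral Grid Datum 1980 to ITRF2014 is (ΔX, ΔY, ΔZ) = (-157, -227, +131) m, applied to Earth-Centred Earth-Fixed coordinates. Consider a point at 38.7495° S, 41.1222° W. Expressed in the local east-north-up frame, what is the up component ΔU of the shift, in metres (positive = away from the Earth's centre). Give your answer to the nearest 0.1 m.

At φ = -38.7495°, λ = -41.1222°: sin φ = -0.625917, cos φ = 0.779890, sin λ = -0.657667, cos λ = 0.753309.
ΔU = cos φ cos λ·ΔX + cos φ sin λ·ΔY + sin φ·ΔZ = (0.779890)(0.753309)(-157) + (0.779890)(-0.657667)(-227) + (-0.625917)(131) = -57.80 m.

ΔU = -57.8 m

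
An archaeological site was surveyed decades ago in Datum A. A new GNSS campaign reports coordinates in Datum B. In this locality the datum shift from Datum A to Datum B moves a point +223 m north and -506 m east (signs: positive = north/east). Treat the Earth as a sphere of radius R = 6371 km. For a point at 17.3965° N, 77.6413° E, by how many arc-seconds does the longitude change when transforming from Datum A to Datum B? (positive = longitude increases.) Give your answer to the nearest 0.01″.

Δλ = -17.17″

At latitude 17.3965°, cos φ = 0.954259.
One radian of longitude at latitude φ spans R cos φ, so Δλ = ΔE / (R cos φ) = -506.0 / (6371000 × 0.954259) = -8.3229e-05 rad = -17.167″.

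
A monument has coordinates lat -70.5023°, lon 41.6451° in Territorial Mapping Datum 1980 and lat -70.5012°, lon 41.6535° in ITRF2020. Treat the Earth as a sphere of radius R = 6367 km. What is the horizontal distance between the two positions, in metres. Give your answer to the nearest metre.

335 m

Δφ = -70.5012° − -70.5023° = +0.0011°; Δλ = 41.6535° − 41.6451° = +0.0084°.
1° along a meridian = πR/180 = 111125 m.
ΔN = Δφ × 111125 = 122.2 m; ΔE = Δλ × 111125 × cos(-70.5023°) = +0.0084 × 111125 × 0.333769 = 311.6 m.
Distance = √(ΔE² + ΔN²) = √(311.6² + 122.2²) = 334.7 m.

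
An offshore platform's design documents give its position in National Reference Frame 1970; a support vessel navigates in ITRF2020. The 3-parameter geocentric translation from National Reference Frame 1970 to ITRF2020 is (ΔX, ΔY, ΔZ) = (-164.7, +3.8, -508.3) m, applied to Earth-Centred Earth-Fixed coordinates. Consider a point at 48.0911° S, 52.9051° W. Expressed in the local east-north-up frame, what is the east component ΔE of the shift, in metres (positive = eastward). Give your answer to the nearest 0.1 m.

ΔE = -129.1 m

At φ = -48.0911°, λ = -52.9051°: sin φ = -0.744208, cos φ = 0.667948, sin λ = -0.797638, cos λ = 0.603137.
ΔE = −sin λ·ΔX + cos λ·ΔY = −(-0.797638)·(-164.7) + (0.603137)·(3.8) = -129.08 m.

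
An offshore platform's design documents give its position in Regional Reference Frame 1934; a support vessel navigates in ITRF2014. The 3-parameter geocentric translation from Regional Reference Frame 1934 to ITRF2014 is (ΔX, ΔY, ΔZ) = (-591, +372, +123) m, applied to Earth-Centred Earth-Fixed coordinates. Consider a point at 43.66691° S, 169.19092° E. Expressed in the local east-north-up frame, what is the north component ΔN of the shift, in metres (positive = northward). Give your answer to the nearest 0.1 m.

At φ = -43.66691°, λ = 169.19092°: sin φ = -0.690465, cos φ = 0.723366, sin λ = 0.187537, cos λ = -0.982258.
ΔN = −sin φ cos λ·ΔX − sin φ sin λ·ΔY + cos φ·ΔZ = −(-0.690465)(-0.982258)(-591) − (-0.690465)(0.187537)(372) + (0.723366)(123) = 537.97 m.

ΔN = 538.0 m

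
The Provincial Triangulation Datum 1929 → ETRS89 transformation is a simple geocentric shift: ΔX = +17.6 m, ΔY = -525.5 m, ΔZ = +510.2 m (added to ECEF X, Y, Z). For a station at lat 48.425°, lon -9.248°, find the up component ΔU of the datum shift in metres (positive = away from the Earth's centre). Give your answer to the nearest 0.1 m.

At φ = 48.425°, λ = -9.248°: sin φ = 0.748088, cos φ = 0.663600, sin λ = -0.160708, cos λ = 0.987002.
ΔU = cos φ cos λ·ΔX + cos φ sin λ·ΔY + sin φ·ΔZ = (0.663600)(0.987002)(17.6) + (0.663600)(-0.160708)(-525.5) + (0.748088)(510.2) = 449.24 m.

ΔU = 449.2 m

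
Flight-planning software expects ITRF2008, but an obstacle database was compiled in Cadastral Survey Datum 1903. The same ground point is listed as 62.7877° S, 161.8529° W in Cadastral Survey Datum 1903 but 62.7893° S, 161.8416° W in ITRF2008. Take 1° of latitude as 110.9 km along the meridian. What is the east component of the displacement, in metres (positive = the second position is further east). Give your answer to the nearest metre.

Δφ = -62.7893° − -62.7877° = -0.0016°; Δλ = -161.8416° − -161.8529° = +0.0113°.
ΔN = Δφ × 110900 = -177.4 m; ΔE = Δλ × 110900 × cos(-62.7877°) = +0.0113 × 110900 × 0.457289 = 573.1 m.

ΔE = 573 m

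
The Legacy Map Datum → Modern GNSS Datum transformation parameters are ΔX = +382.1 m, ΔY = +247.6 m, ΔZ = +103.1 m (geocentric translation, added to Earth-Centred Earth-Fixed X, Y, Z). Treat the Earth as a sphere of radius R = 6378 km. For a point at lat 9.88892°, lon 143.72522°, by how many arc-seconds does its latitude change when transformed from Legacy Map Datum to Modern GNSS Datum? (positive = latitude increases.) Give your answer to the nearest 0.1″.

Δφ = 4.2″

sin φ = 0.171739, cos φ = 0.985143, sin λ = 0.591658, cos λ = -0.806189.
North component: ΔN = −sin φ cos λ·ΔX − sin φ sin λ·ΔY + cos φ·ΔZ = −(0.171739)(-0.806189)(382.1) − (0.171739)(0.591658)(247.6) + (0.985143)(103.1) = 129.31 m.
1° of latitude spans πR/180 = 111317 m, so Δφ = 129.31 / 111317 × 3600 = 4.182″.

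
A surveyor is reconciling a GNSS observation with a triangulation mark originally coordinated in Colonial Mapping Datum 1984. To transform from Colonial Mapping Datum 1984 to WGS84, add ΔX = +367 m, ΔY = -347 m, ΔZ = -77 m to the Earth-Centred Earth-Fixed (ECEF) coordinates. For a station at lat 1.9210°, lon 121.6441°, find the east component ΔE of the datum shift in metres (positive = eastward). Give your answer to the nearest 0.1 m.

ΔE = -130.4 m

At φ = 1.9210°, λ = 121.6441°: sin φ = 0.033521, cos φ = 0.999438, sin λ = 0.851323, cos λ = -0.524641.
ΔE = −sin λ·ΔX + cos λ·ΔY = −(0.851323)·(367) + (-0.524641)·(-347) = -130.39 m.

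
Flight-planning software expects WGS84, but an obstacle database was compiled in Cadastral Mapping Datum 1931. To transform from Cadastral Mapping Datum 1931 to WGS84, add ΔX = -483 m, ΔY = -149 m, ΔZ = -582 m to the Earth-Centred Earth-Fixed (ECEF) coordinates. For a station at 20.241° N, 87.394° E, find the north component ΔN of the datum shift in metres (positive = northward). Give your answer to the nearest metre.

At φ = 20.241°, λ = 87.394°: sin φ = 0.345970, cos φ = 0.938246, sin λ = 0.998966, cos λ = 0.045468.
ΔN = −sin φ cos λ·ΔX − sin φ sin λ·ΔY + cos φ·ΔZ = −(0.345970)(0.045468)(-483) − (0.345970)(0.998966)(-149) + (0.938246)(-582) = -486.97 m.

ΔN = -487 m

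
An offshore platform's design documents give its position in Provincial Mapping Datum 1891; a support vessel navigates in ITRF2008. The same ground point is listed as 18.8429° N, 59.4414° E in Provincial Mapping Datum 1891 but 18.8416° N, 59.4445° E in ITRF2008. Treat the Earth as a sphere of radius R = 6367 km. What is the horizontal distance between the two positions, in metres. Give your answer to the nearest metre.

357 m

Δφ = 18.8416° − 18.8429° = -0.0013°; Δλ = 59.4445° − 59.4414° = +0.0031°.
1° along a meridian = πR/180 = 111125 m.
ΔN = Δφ × 111125 = -144.5 m; ΔE = Δλ × 111125 × cos(18.8429°) = +0.0031 × 111125 × 0.946408 = 326.0 m.
Distance = √(ΔE² + ΔN²) = √(326.0² + (-144.5)²) = 356.6 m.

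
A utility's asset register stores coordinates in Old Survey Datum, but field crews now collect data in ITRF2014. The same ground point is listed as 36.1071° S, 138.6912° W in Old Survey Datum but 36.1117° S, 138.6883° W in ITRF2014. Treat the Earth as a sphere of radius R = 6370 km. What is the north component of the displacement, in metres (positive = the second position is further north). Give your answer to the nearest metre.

ΔN = -511 m

Δφ = -36.1117° − -36.1071° = -0.0046°; Δλ = -138.6883° − -138.6912° = +0.0029°.
1° along a meridian = πR/180 = 111177 m.
ΔN = Δφ × 111177 = -511.4 m; ΔE = Δλ × 111177 × cos(-36.1071°) = +0.0029 × 111177 × 0.807917 = 260.5 m.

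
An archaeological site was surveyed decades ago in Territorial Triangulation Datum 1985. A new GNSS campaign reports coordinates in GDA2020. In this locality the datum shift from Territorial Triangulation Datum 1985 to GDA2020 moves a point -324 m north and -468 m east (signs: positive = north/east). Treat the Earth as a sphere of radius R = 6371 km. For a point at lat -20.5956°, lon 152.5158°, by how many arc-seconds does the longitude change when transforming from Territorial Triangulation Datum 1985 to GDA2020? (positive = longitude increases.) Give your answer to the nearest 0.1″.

At latitude -20.5956°, cos φ = 0.936087.
One radian of longitude at latitude φ spans R cos φ, so Δλ = ΔE / (R cos φ) = -468.0 / (6371000 × 0.936087) = -7.8473e-05 rad = -16.186″.

Δλ = -16.2″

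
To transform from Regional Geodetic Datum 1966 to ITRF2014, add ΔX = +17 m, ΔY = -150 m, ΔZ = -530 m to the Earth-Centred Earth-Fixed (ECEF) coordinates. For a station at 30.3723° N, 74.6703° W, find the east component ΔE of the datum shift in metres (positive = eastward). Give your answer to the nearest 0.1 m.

The local east axis at (φ, λ) is (−sin λ, cos λ, 0), so ΔE = −sin(-74.6703°)·17 + cos(-74.6703°)·(-150) = -23.26 m.

ΔE = -23.3 m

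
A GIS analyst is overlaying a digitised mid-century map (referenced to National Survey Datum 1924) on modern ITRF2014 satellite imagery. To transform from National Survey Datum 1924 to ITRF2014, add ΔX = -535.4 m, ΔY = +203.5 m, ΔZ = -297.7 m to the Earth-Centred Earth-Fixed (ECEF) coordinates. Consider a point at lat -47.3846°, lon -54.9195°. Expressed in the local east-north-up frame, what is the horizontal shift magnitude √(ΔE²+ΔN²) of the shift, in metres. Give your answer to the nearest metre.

637 m

At φ = -47.3846°, λ = -54.9195°: sin φ = -0.735915, cos φ = 0.677074, sin λ = -0.818345, cos λ = 0.574727.
ΔE = −sin λ·ΔX + cos λ·ΔY = −(-0.818345)·(-535.4) + (0.574727)·(203.5) = -321.19 m.
ΔN = −sin φ cos λ·ΔX − sin φ sin λ·ΔY + cos φ·ΔZ = −(-0.735915)(0.574727)(-535.4) − (-0.735915)(-0.818345)(203.5) + (0.677074)(-297.7) = -550.57 m.
Horizontal magnitude = √(ΔE² + ΔN²) = √((-321.19)² + (-550.57)²) = 637.40 m.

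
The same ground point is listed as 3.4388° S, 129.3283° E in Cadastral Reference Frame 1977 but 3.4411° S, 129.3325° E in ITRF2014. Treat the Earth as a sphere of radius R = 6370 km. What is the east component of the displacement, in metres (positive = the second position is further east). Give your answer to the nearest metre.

ΔE = 466 m

Δφ = -3.4411° − -3.4388° = -0.0023°; Δλ = 129.3325° − 129.3283° = +0.0042°.
1° along a meridian = πR/180 = 111177 m.
ΔN = Δφ × 111177 = -255.7 m; ΔE = Δλ × 111177 × cos(-3.4388°) = +0.0042 × 111177 × 0.998199 = 466.1 m.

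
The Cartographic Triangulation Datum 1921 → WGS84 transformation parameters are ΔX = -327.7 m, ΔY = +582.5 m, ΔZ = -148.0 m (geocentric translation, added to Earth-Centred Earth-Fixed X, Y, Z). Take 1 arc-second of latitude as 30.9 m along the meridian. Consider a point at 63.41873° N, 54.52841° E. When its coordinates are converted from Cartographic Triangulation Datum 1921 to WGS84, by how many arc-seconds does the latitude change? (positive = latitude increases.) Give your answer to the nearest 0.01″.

Δφ = -10.37″

sin φ = 0.894301, cos φ = 0.447467, sin λ = 0.814403, cos λ = 0.580299.
North component: ΔN = −sin φ cos λ·ΔX − sin φ sin λ·ΔY + cos φ·ΔZ = −(0.894301)(0.580299)(-327.7) − (0.894301)(0.814403)(582.5) + (0.447467)(-148.0) = -320.41 m.
1° of latitude spans 3600 × 30.90 = 111240 m, so Δφ = -320.41 / 111240 × 3600 = -10.369″.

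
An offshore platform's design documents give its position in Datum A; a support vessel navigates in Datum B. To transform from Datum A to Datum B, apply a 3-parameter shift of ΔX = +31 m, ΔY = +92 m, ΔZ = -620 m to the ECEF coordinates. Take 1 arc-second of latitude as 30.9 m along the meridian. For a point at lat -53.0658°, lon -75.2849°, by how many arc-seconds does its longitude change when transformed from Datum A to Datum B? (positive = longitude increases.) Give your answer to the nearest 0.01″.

Δλ = 2.87″

sin φ = -0.799326, cos φ = 0.600897, sin λ = -0.967201, cos λ = 0.254013.
East component: ΔE = −sin λ·ΔX + cos λ·ΔY = −(-0.967201)(31) + (0.254013)(92) = 53.35 m.
1° of latitude spans 3600 × 30.90 = 111240 m; at latitude φ, 1° of longitude spans that × cos φ = 66843.8 m, so Δλ = 53.35 / 66843.8 × 3600 = 2.873″.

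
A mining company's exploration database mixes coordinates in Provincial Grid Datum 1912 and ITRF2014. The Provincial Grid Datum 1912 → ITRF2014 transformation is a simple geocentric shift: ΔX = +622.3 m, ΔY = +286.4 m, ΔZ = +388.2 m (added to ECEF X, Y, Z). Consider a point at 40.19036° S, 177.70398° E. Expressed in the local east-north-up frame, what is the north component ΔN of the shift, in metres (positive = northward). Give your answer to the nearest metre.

ΔN = -97 m

At φ = -40.19036°, λ = 177.70398°: sin φ = -0.645329, cos φ = 0.763905, sin λ = 0.040062, cos λ = -0.999197.
ΔN = −sin φ cos λ·ΔX − sin φ sin λ·ΔY + cos φ·ΔZ = −(-0.645329)(-0.999197)(622.3) − (-0.645329)(0.040062)(286.4) + (0.763905)(388.2) = -97.31 m.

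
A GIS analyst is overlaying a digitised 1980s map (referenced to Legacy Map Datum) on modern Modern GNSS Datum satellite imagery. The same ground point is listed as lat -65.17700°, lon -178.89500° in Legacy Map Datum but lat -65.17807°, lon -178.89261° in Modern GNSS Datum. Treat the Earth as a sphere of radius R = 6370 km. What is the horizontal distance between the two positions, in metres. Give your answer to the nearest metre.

Δφ = -65.17807° − -65.17700° = -0.00107°; Δλ = -178.89261° − -178.89500° = +0.00239°.
1° along a meridian = πR/180 = 111177 m.
ΔN = Δφ × 111177 = -119.0 m; ΔE = Δλ × 111177 × cos(-65.17700°) = +0.00239 × 111177 × 0.419816 = 111.6 m.
Distance = √(ΔE² + ΔN²) = √(111.6² + (-119.0)²) = 163.1 m.

163 m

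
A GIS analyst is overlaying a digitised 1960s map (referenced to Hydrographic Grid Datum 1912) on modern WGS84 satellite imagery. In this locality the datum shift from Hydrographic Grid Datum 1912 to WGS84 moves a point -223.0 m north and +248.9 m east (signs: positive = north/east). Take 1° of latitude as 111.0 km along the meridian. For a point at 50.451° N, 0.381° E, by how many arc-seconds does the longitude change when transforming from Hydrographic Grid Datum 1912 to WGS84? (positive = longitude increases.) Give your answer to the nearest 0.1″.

Δλ = 12.7″

At latitude 50.451°, cos φ = 0.636738.
1° of longitude at this latitude = 111.0 × cos φ = 70.68 km, so Δλ = 248.9 / 70677.9 = 0.0035216° = 12.678″.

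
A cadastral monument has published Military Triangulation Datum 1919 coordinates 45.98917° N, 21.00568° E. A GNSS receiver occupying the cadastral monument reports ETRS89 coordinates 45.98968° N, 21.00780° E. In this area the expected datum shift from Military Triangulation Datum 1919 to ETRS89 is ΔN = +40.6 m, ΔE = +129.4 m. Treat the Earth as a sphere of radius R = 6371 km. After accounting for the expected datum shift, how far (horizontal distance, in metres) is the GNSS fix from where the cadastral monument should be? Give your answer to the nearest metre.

38 m

Observed coordinate differences: Δφ = +0.00051°, Δλ = +0.00212°.
Converting to metres (1° lat = 111195 m, cos φ = 0.694794): observed ΔN = 56.7 m, observed ΔE = 163.8 m.
Subtracting the expected shift leaves a residual of 56.7 − (40.6) = 16.1 m north and 163.8 − (129.4) = 34.4 m east.
Residual distance = √(16.1² + 34.4²) = 38.0 m.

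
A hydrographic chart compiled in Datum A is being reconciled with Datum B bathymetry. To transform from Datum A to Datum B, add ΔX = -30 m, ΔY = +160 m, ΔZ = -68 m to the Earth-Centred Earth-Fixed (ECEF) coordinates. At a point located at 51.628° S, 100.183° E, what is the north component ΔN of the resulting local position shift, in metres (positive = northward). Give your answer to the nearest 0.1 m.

At φ = -51.628°, λ = 100.183°: sin φ = -0.783997, cos φ = 0.620765, sin λ = 0.984248, cos λ = -0.176793.
ΔN = −sin φ cos λ·ΔX − sin φ sin λ·ΔY + cos φ·ΔZ = −(-0.783997)(-0.176793)(-30) − (-0.783997)(0.984248)(160) + (0.620765)(-68) = 85.41 m.

ΔN = 85.4 m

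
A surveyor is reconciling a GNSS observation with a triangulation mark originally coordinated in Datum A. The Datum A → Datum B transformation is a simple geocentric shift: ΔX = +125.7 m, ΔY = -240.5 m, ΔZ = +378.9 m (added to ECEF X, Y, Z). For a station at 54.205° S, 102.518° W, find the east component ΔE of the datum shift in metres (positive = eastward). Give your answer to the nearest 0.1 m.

ΔE = 174.8 m

At φ = -54.205°, λ = -102.518°: sin φ = -0.811115, cos φ = 0.584887, sin λ = -0.976228, cos λ = -0.216746.
ΔE = −sin λ·ΔX + cos λ·ΔY = −(-0.976228)·(125.7) + (-0.216746)·(-240.5) = 174.84 m.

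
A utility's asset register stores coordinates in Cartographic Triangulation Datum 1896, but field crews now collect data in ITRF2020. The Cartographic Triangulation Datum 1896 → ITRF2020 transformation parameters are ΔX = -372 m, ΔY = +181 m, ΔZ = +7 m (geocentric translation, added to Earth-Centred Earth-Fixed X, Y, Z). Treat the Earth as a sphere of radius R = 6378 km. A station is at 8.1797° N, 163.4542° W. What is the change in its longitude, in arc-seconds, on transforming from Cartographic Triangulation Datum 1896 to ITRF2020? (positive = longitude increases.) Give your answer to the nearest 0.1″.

sin φ = 0.142278, cos φ = 0.989827, sin λ = -0.284782, cos λ = -0.958592.
East component: ΔE = −sin λ·ΔX + cos λ·ΔY = −(-0.284782)(-372) + (-0.958592)(181) = -279.44 m.
1° of latitude spans πR/180 = 111317 m; at latitude φ, 1° of longitude spans that × cos φ = 110184.6 m, so Δλ = -279.44 / 110184.6 × 3600 = -9.130″.

Δλ = -9.1″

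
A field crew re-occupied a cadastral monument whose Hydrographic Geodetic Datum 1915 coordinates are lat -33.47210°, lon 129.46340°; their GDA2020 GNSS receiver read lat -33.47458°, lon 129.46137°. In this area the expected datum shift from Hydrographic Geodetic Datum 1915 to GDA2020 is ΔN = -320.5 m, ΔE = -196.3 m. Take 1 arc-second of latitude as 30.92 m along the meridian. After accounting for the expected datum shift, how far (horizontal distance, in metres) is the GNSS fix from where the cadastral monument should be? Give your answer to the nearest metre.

45 m

Observed coordinate differences: Δφ = -0.00248°, Δλ = -0.00203°.
Converting to metres (1° lat = 111312 m, cos φ = 0.834154): observed ΔN = -276.1 m, observed ΔE = -188.5 m.
Subtracting the expected shift leaves a residual of -276.1 − (-320.5) = 44.4 m north and -188.5 − (-196.3) = 7.8 m east.
Residual distance = √(44.4² + 7.8²) = 45.1 m.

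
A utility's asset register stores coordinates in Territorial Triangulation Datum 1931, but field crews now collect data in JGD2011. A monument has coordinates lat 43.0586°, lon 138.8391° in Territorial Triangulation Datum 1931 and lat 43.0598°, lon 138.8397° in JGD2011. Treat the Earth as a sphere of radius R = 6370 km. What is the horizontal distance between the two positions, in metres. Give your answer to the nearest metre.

142 m

Δφ = 43.0598° − 43.0586° = +0.0012°; Δλ = 138.8397° − 138.8391° = +0.0006°.
1° along a meridian = πR/180 = 111177 m.
ΔN = Δφ × 111177 = 133.4 m; ΔE = Δλ × 111177 × cos(43.0586°) = +0.0006 × 111177 × 0.730656 = 48.7 m.
Distance = √(ΔE² + ΔN²) = √(48.7² + 133.4²) = 142.0 m.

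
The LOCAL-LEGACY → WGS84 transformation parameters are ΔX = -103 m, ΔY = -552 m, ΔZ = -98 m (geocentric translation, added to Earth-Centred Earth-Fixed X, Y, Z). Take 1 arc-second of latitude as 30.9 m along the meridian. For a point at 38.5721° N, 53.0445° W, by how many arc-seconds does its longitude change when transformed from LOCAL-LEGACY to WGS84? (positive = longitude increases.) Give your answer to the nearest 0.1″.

Δλ = -17.1″

sin φ = 0.623499, cos φ = 0.781824, sin λ = -0.799103, cos λ = 0.601195.
East component: ΔE = −sin λ·ΔX + cos λ·ΔY = −(-0.799103)(-103) + (0.601195)(-552) = -414.17 m.
1° of latitude spans 3600 × 30.90 = 111240 m; at latitude φ, 1° of longitude spans that × cos φ = 86970.1 m, so Δλ = -414.17 / 86970.1 × 3600 = -17.144″.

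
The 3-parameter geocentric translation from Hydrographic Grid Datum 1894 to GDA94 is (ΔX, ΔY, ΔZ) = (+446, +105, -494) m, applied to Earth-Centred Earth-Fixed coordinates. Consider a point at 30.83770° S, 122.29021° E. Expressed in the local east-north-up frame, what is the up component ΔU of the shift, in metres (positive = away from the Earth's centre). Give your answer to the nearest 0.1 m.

The local up (radial) axis is (cos φ cos λ, cos φ sin λ, sin φ), giving ΔU = -204.573 + 76.213 + 253.228 = 124.87 m.

ΔU = 124.9 m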